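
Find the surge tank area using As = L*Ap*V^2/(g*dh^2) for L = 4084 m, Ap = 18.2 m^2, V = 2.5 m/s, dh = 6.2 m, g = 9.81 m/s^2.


As = 4084 * 18.2 * 2.5^2 / (9.81 * 6.2^2) = 1231.9264 m^2


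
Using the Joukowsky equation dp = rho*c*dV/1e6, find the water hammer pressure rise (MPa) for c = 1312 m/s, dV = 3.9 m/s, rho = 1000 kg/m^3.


dp = 1000 * 1312 * 3.9 / 1e6 = 5.1168 MPa


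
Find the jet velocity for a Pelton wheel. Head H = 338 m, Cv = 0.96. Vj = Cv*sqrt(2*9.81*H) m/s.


Vj = 0.96 * sqrt(2*9.81*338) = 78.1770 m/s


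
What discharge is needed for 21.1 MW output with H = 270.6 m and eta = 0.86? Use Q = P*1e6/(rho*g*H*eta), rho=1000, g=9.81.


Q = 21.1 * 1e6 / (1000 * 9.81 * 270.6 * 0.86) = 9.2425 m^3/s


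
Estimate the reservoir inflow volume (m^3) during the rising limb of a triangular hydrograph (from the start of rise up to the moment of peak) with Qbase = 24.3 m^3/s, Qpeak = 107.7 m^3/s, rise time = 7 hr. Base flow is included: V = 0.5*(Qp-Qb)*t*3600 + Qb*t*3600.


V = 0.5*(107.7 - 24.3)*7*3600 + 24.3*7*3600 = 1.6632e+06 m^3


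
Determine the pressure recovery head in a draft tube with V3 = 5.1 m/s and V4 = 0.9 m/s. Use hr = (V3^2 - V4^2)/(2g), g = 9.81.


hr = (5.1^2 - 0.9^2) / (2*9.81) = 1.2844 m


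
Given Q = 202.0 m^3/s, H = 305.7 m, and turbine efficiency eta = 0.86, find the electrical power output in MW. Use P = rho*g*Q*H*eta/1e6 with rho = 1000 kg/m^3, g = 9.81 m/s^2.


P = 1000 * 9.81 * 202.0 * 305.7 * 0.86 / 1e6 = 520.9719 MW


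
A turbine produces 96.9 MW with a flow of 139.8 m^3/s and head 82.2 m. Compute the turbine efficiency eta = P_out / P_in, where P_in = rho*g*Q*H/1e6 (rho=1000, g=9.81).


P_in = 1000 * 9.81 * 139.8 * 82.2 / 1e6 = 112.7322 MW
eta = 96.9 / 112.7322 = 0.8596


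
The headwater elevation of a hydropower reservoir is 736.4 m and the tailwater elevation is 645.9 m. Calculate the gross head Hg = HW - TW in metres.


Hg = 736.4 - 645.9 = 90.5000 m


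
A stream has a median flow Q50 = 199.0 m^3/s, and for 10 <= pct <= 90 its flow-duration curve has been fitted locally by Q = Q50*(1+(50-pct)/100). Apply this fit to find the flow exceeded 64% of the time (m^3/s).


Q = 199.0 * (1 + (50 - 64)/100) = 171.1400 m^3/s


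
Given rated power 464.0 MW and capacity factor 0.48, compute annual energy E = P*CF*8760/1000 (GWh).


E = 464.0 * 0.48 * 8760 / 1000 = 1951.0272 GWh


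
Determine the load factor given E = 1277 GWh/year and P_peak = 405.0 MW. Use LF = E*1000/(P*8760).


LF = 1277 * 1000 / (405.0 * 8760) = 0.3599


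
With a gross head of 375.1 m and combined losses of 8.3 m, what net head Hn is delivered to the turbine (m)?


Hn = 375.1 - 8.3 = 366.8000 m


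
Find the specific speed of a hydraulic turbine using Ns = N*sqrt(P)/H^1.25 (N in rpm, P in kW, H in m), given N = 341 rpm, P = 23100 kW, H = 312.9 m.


Ns = 341 * 23100^0.5 / 312.9^1.25 = 39.3825


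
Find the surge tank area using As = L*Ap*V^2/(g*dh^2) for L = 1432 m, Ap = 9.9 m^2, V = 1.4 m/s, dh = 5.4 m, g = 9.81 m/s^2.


As = 1432 * 9.9 * 1.4^2 / (9.81 * 5.4^2) = 97.1355 m^2


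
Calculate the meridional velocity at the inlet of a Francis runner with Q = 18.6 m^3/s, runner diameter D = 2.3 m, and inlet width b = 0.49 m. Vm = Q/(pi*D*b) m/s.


Vm = 18.6 / (pi * 2.3 * 0.49) = 5.2534 m/s


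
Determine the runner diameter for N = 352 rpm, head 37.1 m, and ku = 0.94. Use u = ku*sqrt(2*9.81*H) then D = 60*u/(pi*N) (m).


u = 0.94 * sqrt(2*9.81*37.1) = 25.3609 m/s
D = 60 * 25.3609 / (pi * 352) = 1.3760 m


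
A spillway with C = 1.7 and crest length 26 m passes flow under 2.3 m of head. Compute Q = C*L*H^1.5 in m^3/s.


Q = 1.7 * 26 * 2.3^1.5 = 154.1750 m^3/s


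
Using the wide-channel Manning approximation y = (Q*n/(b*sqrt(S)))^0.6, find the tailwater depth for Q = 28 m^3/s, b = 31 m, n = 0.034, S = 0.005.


y = (28 * 0.034 / (31 * 0.005^0.5))^0.6 = 0.6063 m


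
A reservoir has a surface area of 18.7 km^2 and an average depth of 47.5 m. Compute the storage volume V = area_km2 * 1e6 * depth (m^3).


V = 18.7 * 1e6 * 47.5 = 8.8825e+08 m^3


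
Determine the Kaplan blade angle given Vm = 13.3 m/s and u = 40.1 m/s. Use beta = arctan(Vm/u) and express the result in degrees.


beta = arctan(13.3 / 40.1) = 18.3492 degrees


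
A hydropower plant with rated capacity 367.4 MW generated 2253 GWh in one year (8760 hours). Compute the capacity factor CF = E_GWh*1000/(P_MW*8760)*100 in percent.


CF = 2253 * 1000 / (367.4 * 8760) * 100 = 70.0032 %


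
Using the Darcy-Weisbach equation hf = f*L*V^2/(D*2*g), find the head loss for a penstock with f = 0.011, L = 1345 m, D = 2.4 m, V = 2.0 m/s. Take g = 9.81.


hf = 0.011 * 1345 * 2.0^2 / (2.4 * 2 * 9.81) = 1.2568 m


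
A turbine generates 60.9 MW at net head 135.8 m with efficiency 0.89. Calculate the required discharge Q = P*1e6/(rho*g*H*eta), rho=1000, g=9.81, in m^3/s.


Q = 60.9 * 1e6 / (1000 * 9.81 * 135.8 * 0.89) = 51.3640 m^3/s


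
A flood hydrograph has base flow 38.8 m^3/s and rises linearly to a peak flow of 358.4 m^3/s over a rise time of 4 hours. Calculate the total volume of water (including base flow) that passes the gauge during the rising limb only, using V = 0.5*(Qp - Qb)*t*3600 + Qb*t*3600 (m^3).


V = 0.5*(358.4 - 38.8)*4*3600 + 38.8*4*3600 = 2.8598e+06 m^3


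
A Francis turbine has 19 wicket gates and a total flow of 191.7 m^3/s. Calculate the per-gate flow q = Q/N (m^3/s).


q = 191.7 / 19 = 10.0895 m^3/s


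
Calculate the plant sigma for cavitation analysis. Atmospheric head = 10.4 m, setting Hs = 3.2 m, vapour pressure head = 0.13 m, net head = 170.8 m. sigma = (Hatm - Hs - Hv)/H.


sigma = (10.4 - 3.2 - 0.13) / 170.8 = 0.0414


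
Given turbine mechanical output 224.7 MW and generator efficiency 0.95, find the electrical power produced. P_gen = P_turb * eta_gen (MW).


P_gen = 224.7 * 0.95 = 213.4650 MW


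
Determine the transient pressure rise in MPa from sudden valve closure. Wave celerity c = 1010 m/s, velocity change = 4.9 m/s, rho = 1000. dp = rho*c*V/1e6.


dp = 1000 * 1010 * 4.9 / 1e6 = 4.9490 MPa


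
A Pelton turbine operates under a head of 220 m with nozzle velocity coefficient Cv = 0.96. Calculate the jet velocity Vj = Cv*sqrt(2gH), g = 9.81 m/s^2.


Vj = 0.96 * sqrt(2*9.81*220) = 63.0713 m/s


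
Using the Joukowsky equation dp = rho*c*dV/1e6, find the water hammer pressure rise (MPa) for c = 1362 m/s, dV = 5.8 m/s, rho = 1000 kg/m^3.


dp = 1000 * 1362 * 5.8 / 1e6 = 7.8996 MPa


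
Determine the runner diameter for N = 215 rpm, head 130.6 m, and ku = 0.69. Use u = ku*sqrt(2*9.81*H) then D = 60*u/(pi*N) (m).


u = 0.69 * sqrt(2*9.81*130.6) = 34.9277 m/s
D = 60 * 34.9277 / (pi * 215) = 3.1027 m


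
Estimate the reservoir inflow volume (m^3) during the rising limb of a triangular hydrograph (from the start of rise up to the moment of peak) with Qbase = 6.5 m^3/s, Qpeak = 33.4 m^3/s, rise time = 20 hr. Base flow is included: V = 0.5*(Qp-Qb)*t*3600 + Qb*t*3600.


V = 0.5*(33.4 - 6.5)*20*3600 + 6.5*20*3600 = 1.4364e+06 m^3


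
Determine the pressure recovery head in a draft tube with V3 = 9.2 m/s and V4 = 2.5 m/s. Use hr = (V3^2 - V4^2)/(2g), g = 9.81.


hr = (9.2^2 - 2.5^2) / (2*9.81) = 3.9954 m


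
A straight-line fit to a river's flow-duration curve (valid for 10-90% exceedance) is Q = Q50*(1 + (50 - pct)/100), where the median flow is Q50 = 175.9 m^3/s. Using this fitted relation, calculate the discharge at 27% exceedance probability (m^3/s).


Q = 175.9 * (1 + (50 - 27)/100) = 216.3570 m^3/s


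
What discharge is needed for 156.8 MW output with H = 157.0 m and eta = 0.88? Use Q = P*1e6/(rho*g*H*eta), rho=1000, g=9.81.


Q = 156.8 * 1e6 / (1000 * 9.81 * 157.0 * 0.88) = 115.6897 m^3/s


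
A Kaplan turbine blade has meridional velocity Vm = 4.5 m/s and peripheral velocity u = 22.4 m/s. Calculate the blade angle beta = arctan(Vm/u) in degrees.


beta = arctan(4.5 / 22.4) = 11.3591 degrees


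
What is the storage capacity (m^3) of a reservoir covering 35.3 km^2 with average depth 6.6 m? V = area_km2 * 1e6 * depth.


V = 35.3 * 1e6 * 6.6 = 2.3298e+08 m^3


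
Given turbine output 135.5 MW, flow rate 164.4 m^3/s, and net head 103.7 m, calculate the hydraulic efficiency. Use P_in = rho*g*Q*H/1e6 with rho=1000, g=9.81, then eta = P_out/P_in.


P_in = 1000 * 9.81 * 164.4 * 103.7 / 1e6 = 167.2436 MW
eta = 135.5 / 167.2436 = 0.8102


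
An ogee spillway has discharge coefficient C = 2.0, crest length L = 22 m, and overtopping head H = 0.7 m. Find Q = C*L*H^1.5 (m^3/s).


Q = 2.0 * 22 * 0.7^1.5 = 25.7691 m^3/s


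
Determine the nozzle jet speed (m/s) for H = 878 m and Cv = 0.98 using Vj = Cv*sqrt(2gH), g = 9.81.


Vj = 0.98 * sqrt(2*9.81*878) = 128.6242 m/s


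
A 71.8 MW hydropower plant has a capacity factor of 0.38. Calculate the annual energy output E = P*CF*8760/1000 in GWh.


E = 71.8 * 0.38 * 8760 / 1000 = 239.0078 GWh


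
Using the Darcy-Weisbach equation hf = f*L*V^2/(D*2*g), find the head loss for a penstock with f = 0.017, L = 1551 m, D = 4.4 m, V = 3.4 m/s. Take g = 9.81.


hf = 0.017 * 1551 * 3.4^2 / (4.4 * 2 * 9.81) = 3.5307 m


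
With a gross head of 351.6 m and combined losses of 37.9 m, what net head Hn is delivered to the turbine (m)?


Hn = 351.6 - 37.9 = 313.7000 m


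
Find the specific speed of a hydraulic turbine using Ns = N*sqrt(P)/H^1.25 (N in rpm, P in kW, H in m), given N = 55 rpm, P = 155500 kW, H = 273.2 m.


Ns = 55 * 155500^0.5 / 273.2^1.25 = 19.5266


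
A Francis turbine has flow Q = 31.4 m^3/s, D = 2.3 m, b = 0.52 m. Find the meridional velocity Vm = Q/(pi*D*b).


Vm = 31.4 / (pi * 2.3 * 0.52) = 8.3570 m/s


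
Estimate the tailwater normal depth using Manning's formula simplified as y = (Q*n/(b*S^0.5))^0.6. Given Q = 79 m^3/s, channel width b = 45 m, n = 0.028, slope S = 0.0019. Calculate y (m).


y = (79 * 0.028 / (45 * 0.0019^0.5))^0.6 = 1.0748 m


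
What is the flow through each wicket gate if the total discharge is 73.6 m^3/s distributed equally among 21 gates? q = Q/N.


q = 73.6 / 21 = 3.5048 m^3/s


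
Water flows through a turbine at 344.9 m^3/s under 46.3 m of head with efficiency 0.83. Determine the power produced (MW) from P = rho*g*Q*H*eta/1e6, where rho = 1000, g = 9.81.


P = 1000 * 9.81 * 344.9 * 46.3 * 0.83 / 1e6 = 130.0233 MW


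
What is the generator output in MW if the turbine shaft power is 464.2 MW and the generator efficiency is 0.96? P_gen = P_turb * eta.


P_gen = 464.2 * 0.96 = 445.6320 MW


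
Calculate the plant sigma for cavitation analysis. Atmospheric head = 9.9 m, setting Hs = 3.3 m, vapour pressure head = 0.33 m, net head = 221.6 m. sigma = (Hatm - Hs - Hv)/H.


sigma = (9.9 - 3.3 - 0.33) / 221.6 = 0.0283


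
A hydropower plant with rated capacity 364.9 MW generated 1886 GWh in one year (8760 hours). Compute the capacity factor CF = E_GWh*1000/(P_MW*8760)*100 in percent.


CF = 1886 * 1000 / (364.9 * 8760) * 100 = 59.0016 %


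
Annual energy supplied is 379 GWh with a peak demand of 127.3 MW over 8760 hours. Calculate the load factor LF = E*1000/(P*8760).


LF = 379 * 1000 / (127.3 * 8760) = 0.3399


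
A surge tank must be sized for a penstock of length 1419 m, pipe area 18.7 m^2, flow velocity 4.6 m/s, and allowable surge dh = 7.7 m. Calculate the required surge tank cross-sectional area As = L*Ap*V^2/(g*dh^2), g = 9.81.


As = 1419 * 18.7 * 4.6^2 / (9.81 * 7.7^2) = 965.3598 m^2


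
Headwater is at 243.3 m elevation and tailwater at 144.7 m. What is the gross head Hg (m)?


Hg = 243.3 - 144.7 = 98.6000 m


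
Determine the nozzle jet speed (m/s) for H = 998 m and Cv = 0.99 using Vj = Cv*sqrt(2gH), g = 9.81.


Vj = 0.99 * sqrt(2*9.81*998) = 138.5320 m/s


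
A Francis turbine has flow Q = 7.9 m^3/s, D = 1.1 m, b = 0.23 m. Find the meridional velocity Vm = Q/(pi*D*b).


Vm = 7.9 / (pi * 1.1 * 0.23) = 9.9393 m/s


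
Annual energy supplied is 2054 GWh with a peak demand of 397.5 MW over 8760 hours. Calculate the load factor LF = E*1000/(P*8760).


LF = 2054 * 1000 / (397.5 * 8760) = 0.5899


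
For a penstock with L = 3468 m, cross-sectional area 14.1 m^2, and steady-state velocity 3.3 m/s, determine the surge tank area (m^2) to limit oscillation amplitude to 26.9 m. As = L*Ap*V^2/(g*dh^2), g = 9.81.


As = 3468 * 14.1 * 3.3^2 / (9.81 * 26.9^2) = 75.0158 m^2


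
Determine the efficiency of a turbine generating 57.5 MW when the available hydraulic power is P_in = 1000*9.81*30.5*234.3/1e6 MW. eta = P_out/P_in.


P_in = 1000 * 9.81 * 30.5 * 234.3 / 1e6 = 70.1037 MW
eta = 57.5 / 70.1037 = 0.8202


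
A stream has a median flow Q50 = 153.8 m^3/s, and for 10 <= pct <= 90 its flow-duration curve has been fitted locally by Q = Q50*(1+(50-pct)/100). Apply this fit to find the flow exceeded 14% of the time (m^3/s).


Q = 153.8 * (1 + (50 - 14)/100) = 209.1680 m^3/s


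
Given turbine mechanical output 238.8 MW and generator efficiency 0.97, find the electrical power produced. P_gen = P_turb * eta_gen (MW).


P_gen = 238.8 * 0.97 = 231.6360 MW


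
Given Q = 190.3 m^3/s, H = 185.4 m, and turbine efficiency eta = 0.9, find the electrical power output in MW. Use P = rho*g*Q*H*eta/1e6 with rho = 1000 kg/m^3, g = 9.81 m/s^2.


P = 1000 * 9.81 * 190.3 * 185.4 * 0.9 / 1e6 = 311.5014 MW


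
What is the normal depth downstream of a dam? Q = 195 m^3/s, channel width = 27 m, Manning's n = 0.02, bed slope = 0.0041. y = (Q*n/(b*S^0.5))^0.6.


y = (195 * 0.02 / (27 * 0.0041^0.5))^0.6 = 1.6292 m


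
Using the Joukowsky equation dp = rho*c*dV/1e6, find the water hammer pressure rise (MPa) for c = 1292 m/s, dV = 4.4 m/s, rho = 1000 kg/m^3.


dp = 1000 * 1292 * 4.4 / 1e6 = 5.6848 MPa


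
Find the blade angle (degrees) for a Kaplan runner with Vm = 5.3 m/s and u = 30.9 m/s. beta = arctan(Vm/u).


beta = arctan(5.3 / 30.9) = 9.7327 degrees


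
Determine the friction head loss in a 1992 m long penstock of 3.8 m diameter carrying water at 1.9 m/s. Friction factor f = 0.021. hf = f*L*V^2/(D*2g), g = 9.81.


hf = 0.021 * 1992 * 1.9^2 / (3.8 * 2 * 9.81) = 2.0255 m


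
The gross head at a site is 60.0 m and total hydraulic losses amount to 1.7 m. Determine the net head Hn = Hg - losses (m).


Hn = 60.0 - 1.7 = 58.3000 m


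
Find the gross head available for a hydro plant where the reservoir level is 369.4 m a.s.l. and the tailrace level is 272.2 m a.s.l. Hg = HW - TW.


Hg = 369.4 - 272.2 = 97.2000 m


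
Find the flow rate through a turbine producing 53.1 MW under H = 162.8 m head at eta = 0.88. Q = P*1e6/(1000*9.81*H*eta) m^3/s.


Q = 53.1 * 1e6 / (1000 * 9.81 * 162.8 * 0.88) = 37.7823 m^3/s


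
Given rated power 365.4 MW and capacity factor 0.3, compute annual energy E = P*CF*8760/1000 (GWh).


E = 365.4 * 0.3 * 8760 / 1000 = 960.2712 GWh


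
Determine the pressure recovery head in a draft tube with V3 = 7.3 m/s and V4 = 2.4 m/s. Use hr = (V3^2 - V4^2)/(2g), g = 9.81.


hr = (7.3^2 - 2.4^2) / (2*9.81) = 2.4225 m


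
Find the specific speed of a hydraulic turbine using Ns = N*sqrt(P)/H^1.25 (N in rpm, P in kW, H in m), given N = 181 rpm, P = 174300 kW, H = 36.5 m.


Ns = 181 * 174300^0.5 / 36.5^1.25 = 842.2891


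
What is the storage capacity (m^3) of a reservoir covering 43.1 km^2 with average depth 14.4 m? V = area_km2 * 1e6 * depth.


V = 43.1 * 1e6 * 14.4 = 6.2064e+08 m^3


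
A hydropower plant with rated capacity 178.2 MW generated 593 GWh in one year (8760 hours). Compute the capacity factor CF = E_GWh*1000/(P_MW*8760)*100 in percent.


CF = 593 * 1000 / (178.2 * 8760) * 100 = 37.9877 %


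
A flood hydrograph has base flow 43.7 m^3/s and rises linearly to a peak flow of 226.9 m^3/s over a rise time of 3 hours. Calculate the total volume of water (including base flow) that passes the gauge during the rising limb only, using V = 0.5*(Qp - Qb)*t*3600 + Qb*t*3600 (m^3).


V = 0.5*(226.9 - 43.7)*3*3600 + 43.7*3*3600 = 1.4612e+06 m^3


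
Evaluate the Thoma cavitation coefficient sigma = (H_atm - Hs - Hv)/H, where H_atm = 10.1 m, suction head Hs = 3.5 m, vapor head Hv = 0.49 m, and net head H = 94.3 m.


sigma = (10.1 - 3.5 - 0.49) / 94.3 = 0.0648


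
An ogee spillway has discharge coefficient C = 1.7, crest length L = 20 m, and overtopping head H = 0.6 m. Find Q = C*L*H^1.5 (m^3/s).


Q = 1.7 * 20 * 0.6^1.5 = 15.8018 m^3/s


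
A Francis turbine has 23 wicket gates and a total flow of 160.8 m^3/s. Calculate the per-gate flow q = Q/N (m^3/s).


q = 160.8 / 23 = 6.9913 m^3/s


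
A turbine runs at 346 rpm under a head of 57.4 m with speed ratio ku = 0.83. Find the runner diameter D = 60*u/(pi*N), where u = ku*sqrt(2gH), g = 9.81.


u = 0.83 * sqrt(2*9.81*57.4) = 27.8537 m/s
D = 60 * 27.8537 / (pi * 346) = 1.5375 m


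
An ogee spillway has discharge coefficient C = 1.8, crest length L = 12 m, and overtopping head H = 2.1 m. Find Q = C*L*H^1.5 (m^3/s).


Q = 1.8 * 12 * 2.1^1.5 = 65.7329 m^3/s


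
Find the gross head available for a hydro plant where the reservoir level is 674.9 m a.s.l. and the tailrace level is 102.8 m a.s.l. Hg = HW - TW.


Hg = 674.9 - 102.8 = 572.1000 m


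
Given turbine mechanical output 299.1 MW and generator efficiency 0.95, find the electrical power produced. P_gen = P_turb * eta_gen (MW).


P_gen = 299.1 * 0.95 = 284.1450 MW


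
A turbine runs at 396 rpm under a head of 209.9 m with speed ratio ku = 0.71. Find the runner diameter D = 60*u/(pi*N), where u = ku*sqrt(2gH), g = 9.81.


u = 0.71 * sqrt(2*9.81*209.9) = 45.5632 m/s
D = 60 * 45.5632 / (pi * 396) = 2.1975 m


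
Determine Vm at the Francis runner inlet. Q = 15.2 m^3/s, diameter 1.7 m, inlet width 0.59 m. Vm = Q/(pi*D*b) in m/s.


Vm = 15.2 / (pi * 1.7 * 0.59) = 4.8238 m/s


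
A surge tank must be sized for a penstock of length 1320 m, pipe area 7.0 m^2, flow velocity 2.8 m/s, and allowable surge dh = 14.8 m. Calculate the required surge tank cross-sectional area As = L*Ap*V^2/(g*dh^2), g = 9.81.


As = 1320 * 7.0 * 2.8^2 / (9.81 * 14.8^2) = 33.7129 m^2


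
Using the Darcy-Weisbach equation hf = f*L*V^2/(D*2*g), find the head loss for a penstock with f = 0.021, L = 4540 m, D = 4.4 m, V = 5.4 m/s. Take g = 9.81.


hf = 0.021 * 4540 * 5.4^2 / (4.4 * 2 * 9.81) = 32.2041 m


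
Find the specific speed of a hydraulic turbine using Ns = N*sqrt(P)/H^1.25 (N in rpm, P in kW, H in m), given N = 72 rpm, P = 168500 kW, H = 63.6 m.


Ns = 72 * 168500^0.5 / 63.6^1.25 = 164.5550


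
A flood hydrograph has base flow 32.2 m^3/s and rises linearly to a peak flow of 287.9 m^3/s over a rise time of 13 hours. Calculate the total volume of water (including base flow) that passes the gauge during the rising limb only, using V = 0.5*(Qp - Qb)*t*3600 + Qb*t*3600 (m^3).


V = 0.5*(287.9 - 32.2)*13*3600 + 32.2*13*3600 = 7.4903e+06 m^3


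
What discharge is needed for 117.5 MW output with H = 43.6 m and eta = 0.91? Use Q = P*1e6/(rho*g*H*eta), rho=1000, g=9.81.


Q = 117.5 * 1e6 / (1000 * 9.81 * 43.6 * 0.91) = 301.8846 m^3/s


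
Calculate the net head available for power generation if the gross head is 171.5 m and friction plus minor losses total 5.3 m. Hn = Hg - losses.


Hn = 171.5 - 5.3 = 166.2000 m


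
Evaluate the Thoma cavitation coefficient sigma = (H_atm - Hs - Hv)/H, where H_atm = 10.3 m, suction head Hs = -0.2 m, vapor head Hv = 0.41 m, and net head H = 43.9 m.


sigma = (10.3 - (-0.2) - 0.41) / 43.9 = 0.2298


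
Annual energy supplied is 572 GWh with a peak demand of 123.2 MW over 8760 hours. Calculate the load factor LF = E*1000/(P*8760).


LF = 572 * 1000 / (123.2 * 8760) = 0.5300


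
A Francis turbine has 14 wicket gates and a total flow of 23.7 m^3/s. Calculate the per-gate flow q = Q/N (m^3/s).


q = 23.7 / 14 = 1.6929 m^3/s


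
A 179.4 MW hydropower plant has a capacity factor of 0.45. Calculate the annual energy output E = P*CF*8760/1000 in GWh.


E = 179.4 * 0.45 * 8760 / 1000 = 707.1948 GWh


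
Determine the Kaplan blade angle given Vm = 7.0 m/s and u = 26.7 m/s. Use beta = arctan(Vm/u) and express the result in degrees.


beta = arctan(7.0 / 26.7) = 14.6907 degrees


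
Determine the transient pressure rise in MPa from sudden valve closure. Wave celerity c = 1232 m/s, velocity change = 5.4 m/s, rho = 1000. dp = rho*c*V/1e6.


dp = 1000 * 1232 * 5.4 / 1e6 = 6.6528 MPa


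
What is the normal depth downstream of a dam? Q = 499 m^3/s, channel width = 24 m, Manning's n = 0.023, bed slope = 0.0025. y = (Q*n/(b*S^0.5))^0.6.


y = (499 * 0.023 / (24 * 0.0025^0.5))^0.6 = 3.8760 m


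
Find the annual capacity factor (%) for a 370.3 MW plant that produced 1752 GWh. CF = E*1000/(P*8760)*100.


CF = 1752 * 1000 / (370.3 * 8760) * 100 = 54.0103 %


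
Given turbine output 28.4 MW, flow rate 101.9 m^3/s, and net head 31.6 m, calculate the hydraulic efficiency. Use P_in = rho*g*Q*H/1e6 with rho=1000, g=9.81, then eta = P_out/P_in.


P_in = 1000 * 9.81 * 101.9 * 31.6 / 1e6 = 31.5886 MW
eta = 28.4 / 31.5886 = 0.8991


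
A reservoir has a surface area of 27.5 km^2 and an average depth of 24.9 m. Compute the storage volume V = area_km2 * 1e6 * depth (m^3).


V = 27.5 * 1e6 * 24.9 = 6.8475e+08 m^3


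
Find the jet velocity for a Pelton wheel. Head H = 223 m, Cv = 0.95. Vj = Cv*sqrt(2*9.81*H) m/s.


Vj = 0.95 * sqrt(2*9.81*223) = 62.8385 m/s


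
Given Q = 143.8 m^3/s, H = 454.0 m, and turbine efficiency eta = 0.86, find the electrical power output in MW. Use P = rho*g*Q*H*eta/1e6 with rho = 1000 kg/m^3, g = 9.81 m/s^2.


P = 1000 * 9.81 * 143.8 * 454.0 * 0.86 / 1e6 = 550.7851 MW


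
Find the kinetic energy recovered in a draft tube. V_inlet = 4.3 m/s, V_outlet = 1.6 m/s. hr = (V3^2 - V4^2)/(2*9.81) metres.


hr = (4.3^2 - 1.6^2) / (2*9.81) = 0.8119 m


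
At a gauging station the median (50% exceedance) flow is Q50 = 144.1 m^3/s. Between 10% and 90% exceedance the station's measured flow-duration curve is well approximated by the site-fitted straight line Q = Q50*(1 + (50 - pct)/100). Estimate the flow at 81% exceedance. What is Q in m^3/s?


Q = 144.1 * (1 + (50 - 81)/100) = 99.4290 m^3/s


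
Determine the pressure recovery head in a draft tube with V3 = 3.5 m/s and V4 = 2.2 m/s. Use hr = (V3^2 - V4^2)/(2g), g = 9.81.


hr = (3.5^2 - 2.2^2) / (2*9.81) = 0.3777 m


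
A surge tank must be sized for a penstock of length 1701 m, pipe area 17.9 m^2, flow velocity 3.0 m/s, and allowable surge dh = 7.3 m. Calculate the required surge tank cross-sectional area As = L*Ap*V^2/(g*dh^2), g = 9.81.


As = 1701 * 17.9 * 3.0^2 / (9.81 * 7.3^2) = 524.1856 m^2


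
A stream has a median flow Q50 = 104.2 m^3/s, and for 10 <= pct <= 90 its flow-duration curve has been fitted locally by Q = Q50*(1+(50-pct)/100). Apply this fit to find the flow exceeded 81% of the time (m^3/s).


Q = 104.2 * (1 + (50 - 81)/100) = 71.8980 m^3/s


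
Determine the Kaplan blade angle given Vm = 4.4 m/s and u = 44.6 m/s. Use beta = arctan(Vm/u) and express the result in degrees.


beta = arctan(4.4 / 44.6) = 5.6343 degrees


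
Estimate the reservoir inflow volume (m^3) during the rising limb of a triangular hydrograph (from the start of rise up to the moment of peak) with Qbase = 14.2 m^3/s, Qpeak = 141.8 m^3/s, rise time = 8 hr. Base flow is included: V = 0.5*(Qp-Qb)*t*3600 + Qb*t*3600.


V = 0.5*(141.8 - 14.2)*8*3600 + 14.2*8*3600 = 2.2464e+06 m^3


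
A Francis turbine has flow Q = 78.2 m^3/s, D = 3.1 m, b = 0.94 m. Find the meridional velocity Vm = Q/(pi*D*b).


Vm = 78.2 / (pi * 3.1 * 0.94) = 8.5422 m/s


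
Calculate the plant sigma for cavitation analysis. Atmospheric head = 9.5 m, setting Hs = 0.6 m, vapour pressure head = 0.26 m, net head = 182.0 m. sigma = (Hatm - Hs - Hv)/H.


sigma = (9.5 - 0.6 - 0.26) / 182.0 = 0.0475


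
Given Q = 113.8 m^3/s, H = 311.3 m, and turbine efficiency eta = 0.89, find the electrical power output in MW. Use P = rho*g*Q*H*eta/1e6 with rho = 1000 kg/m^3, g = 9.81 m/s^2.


P = 1000 * 9.81 * 113.8 * 311.3 * 0.89 / 1e6 = 309.3003 MW


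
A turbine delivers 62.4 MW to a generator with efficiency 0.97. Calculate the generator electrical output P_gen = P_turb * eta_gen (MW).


P_gen = 62.4 * 0.97 = 60.5280 MW


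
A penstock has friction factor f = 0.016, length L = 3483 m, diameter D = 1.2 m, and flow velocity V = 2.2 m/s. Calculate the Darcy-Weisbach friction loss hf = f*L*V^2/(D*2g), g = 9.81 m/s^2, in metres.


hf = 0.016 * 3483 * 2.2^2 / (1.2 * 2 * 9.81) = 11.4561 m


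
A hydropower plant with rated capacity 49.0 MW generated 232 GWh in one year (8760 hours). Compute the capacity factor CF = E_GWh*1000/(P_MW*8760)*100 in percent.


CF = 232 * 1000 / (49.0 * 8760) * 100 = 54.0490 %


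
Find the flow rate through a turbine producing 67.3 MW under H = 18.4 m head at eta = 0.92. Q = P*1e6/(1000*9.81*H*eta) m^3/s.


Q = 67.3 * 1e6 / (1000 * 9.81 * 18.4 * 0.92) = 405.2662 m^3/s


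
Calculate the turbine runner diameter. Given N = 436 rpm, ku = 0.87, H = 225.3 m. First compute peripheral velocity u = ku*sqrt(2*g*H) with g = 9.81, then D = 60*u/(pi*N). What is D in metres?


u = 0.87 * sqrt(2*9.81*225.3) = 57.8428 m/s
D = 60 * 57.8428 / (pi * 436) = 2.5338 m


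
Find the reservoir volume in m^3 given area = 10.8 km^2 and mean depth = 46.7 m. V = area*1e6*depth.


V = 10.8 * 1e6 * 46.7 = 5.0436e+08 m^3


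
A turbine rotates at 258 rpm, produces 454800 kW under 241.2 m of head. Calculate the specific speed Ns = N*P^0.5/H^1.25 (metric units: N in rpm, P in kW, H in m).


Ns = 258 * 454800^0.5 / 241.2^1.25 = 183.0452


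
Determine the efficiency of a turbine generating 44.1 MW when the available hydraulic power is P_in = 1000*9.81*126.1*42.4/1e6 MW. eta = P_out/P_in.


P_in = 1000 * 9.81 * 126.1 * 42.4 / 1e6 = 52.4505 MW
eta = 44.1 / 52.4505 = 0.8408


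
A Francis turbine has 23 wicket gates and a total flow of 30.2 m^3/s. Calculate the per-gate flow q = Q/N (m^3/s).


q = 30.2 / 23 = 1.3130 m^3/s


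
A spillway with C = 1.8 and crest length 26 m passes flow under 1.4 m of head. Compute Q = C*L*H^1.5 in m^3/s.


Q = 1.8 * 26 * 1.4^1.5 = 77.5243 m^3/s


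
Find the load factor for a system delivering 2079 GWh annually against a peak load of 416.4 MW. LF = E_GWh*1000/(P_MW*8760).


LF = 2079 * 1000 / (416.4 * 8760) = 0.5700


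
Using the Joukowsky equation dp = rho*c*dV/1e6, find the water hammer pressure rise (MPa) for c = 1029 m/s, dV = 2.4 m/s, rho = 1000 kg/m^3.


dp = 1000 * 1029 * 2.4 / 1e6 = 2.4696 MPa


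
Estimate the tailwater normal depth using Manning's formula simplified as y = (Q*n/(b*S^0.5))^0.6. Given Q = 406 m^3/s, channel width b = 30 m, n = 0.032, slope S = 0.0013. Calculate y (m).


y = (406 * 0.032 / (30 * 0.0013^0.5))^0.6 = 4.4438 m


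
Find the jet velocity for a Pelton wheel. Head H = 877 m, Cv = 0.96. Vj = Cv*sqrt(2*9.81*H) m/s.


Vj = 0.96 * sqrt(2*9.81*877) = 125.9275 m/s


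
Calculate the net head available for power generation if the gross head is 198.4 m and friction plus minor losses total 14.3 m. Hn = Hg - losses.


Hn = 198.4 - 14.3 = 184.1000 m


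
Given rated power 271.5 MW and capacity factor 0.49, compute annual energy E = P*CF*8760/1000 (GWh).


E = 271.5 * 0.49 * 8760 / 1000 = 1165.3866 GWh


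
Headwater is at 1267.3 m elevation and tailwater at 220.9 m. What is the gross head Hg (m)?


Hg = 1267.3 - 220.9 = 1046.4000 m


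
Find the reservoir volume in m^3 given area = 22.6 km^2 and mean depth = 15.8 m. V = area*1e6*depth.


V = 22.6 * 1e6 * 15.8 = 3.5708e+08 m^3


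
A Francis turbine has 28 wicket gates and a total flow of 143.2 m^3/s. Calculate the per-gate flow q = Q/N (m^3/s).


q = 143.2 / 28 = 5.1143 m^3/s


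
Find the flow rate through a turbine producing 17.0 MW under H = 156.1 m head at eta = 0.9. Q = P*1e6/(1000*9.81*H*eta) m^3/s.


Q = 17.0 * 1e6 / (1000 * 9.81 * 156.1 * 0.9) = 12.3349 m^3/s


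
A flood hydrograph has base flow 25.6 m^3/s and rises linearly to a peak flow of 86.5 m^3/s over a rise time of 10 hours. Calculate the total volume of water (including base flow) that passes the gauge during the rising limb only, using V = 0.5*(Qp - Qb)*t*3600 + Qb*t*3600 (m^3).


V = 0.5*(86.5 - 25.6)*10*3600 + 25.6*10*3600 = 2.0178e+06 m^3


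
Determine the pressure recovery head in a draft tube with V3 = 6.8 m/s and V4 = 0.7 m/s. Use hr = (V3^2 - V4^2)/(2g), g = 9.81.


hr = (6.8^2 - 0.7^2) / (2*9.81) = 2.3318 m


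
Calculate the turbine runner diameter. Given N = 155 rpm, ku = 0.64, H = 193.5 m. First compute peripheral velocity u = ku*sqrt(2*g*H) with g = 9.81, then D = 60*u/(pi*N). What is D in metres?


u = 0.64 * sqrt(2*9.81*193.5) = 39.4339 m/s
D = 60 * 39.4339 / (pi * 155) = 4.8589 m


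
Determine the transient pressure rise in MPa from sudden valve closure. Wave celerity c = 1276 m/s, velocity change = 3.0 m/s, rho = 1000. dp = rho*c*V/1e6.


dp = 1000 * 1276 * 3.0 / 1e6 = 3.8280 MPa


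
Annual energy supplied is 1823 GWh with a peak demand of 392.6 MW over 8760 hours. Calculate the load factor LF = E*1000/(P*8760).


LF = 1823 * 1000 / (392.6 * 8760) = 0.5301


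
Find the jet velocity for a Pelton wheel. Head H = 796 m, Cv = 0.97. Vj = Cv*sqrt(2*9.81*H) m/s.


Vj = 0.97 * sqrt(2*9.81*796) = 121.2210 m/s


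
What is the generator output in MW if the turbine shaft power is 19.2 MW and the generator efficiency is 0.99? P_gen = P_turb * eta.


P_gen = 19.2 * 0.99 = 19.0080 MW


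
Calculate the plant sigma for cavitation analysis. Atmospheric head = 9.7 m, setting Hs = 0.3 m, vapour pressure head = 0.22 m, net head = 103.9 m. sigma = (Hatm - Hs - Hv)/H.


sigma = (9.7 - 0.3 - 0.22) / 103.9 = 0.0884


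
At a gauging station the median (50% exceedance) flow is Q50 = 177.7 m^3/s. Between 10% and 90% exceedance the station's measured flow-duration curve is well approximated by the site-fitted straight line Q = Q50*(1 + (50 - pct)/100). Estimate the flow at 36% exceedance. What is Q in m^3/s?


Q = 177.7 * (1 + (50 - 36)/100) = 202.5780 m^3/s


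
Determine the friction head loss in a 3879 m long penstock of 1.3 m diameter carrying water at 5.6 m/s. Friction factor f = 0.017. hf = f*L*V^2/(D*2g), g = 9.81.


hf = 0.017 * 3879 * 5.6^2 / (1.3 * 2 * 9.81) = 81.0779 m


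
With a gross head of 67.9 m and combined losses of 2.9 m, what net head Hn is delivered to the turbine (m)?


Hn = 67.9 - 2.9 = 65.0000 m


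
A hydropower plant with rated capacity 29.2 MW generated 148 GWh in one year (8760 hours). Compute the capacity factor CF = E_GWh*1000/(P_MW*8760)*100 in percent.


CF = 148 * 1000 / (29.2 * 8760) * 100 = 57.8595 %


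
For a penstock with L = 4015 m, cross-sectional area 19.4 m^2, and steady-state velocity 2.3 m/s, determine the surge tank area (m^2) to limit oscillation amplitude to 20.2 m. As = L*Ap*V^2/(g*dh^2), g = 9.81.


As = 4015 * 19.4 * 2.3^2 / (9.81 * 20.2^2) = 102.9369 m^2


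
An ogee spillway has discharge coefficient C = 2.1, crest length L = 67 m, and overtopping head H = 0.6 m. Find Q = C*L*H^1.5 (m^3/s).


Q = 2.1 * 67 * 0.6^1.5 = 65.3915 m^3/s


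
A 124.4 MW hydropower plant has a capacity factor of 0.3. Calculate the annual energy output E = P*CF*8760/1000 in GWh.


E = 124.4 * 0.3 * 8760 / 1000 = 326.9232 GWh


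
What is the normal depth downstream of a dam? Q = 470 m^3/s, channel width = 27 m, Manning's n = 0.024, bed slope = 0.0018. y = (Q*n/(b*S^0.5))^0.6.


y = (470 * 0.024 / (27 * 0.0018^0.5))^0.6 = 3.9444 m


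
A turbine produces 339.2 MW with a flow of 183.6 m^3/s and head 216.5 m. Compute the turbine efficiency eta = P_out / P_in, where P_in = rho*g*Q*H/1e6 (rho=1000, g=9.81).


P_in = 1000 * 9.81 * 183.6 * 216.5 / 1e6 = 389.9416 MW
eta = 339.2 / 389.9416 = 0.8699


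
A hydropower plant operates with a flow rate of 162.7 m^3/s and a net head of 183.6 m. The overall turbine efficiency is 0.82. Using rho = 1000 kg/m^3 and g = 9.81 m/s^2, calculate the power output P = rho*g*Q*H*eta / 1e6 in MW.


P = 1000 * 9.81 * 162.7 * 183.6 * 0.82 / 1e6 = 240.2941 MW


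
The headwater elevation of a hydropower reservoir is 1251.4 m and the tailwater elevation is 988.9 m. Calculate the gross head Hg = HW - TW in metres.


Hg = 1251.4 - 988.9 = 262.5000 m


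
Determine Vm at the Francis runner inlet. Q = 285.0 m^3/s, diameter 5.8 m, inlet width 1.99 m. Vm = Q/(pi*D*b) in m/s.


Vm = 285.0 / (pi * 5.8 * 1.99) = 7.8598 m/s


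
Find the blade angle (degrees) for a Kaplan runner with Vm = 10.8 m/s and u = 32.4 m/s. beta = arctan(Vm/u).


beta = arctan(10.8 / 32.4) = 18.4349 degrees


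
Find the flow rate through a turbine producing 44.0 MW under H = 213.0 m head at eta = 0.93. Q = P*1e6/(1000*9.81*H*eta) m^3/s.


Q = 44.0 * 1e6 / (1000 * 9.81 * 213.0 * 0.93) = 22.6423 m^3/s


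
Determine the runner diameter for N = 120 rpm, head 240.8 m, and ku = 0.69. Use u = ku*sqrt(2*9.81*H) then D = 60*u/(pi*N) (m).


u = 0.69 * sqrt(2*9.81*240.8) = 47.4271 m/s
D = 60 * 47.4271 / (pi * 120) = 7.5483 m


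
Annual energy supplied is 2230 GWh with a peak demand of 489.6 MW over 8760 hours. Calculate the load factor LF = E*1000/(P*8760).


LF = 2230 * 1000 / (489.6 * 8760) = 0.5199


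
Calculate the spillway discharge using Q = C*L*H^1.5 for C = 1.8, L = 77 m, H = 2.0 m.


Q = 1.8 * 77 * 2.0^1.5 = 392.0200 m^3/s


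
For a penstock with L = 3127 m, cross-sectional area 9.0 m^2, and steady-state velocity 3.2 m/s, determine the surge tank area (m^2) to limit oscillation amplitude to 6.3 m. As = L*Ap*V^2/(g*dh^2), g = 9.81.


As = 3127 * 9.0 * 3.2^2 / (9.81 * 6.3^2) = 740.1508 m^2


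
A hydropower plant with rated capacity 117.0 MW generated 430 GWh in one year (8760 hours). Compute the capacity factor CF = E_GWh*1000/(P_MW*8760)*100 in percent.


CF = 430 * 1000 / (117.0 * 8760) * 100 = 41.9545 %


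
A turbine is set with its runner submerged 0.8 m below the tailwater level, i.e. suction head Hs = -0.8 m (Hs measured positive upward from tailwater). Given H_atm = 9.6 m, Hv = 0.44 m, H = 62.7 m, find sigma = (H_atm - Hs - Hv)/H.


sigma = (9.6 - (-0.8) - 0.44) / 62.7 = 0.1589


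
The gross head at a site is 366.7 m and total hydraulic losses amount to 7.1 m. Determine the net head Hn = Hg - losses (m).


Hn = 366.7 - 7.1 = 359.6000 m


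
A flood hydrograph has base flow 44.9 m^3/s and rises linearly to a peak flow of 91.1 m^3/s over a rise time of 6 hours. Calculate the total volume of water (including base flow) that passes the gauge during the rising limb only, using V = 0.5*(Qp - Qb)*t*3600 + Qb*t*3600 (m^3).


V = 0.5*(91.1 - 44.9)*6*3600 + 44.9*6*3600 = 1.4688e+06 m^3


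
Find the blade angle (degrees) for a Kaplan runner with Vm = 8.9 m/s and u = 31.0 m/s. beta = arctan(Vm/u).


beta = arctan(8.9 / 31.0) = 16.0186 degrees


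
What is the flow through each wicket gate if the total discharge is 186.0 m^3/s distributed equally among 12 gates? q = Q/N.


q = 186.0 / 12 = 15.5000 m^3/s


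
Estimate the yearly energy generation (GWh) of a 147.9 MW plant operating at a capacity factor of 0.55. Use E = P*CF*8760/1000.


E = 147.9 * 0.55 * 8760 / 1000 = 712.5822 GWh


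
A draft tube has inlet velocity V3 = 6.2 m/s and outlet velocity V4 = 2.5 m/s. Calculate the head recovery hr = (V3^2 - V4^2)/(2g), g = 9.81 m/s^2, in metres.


hr = (6.2^2 - 2.5^2) / (2*9.81) = 1.6407 m


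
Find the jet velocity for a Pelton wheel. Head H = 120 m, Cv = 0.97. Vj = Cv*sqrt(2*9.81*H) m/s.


Vj = 0.97 * sqrt(2*9.81*120) = 47.0665 m/s


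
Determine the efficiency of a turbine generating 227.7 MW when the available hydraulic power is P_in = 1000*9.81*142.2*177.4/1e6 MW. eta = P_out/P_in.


P_in = 1000 * 9.81 * 142.2 * 177.4 / 1e6 = 247.4698 MW
eta = 227.7 / 247.4698 = 0.9201


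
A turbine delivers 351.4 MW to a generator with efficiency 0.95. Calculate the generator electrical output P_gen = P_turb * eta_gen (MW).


P_gen = 351.4 * 0.95 = 333.8300 MW


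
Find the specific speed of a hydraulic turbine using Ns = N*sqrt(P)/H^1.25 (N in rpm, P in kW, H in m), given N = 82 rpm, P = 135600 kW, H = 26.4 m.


Ns = 82 * 135600^0.5 / 26.4^1.25 = 504.5902


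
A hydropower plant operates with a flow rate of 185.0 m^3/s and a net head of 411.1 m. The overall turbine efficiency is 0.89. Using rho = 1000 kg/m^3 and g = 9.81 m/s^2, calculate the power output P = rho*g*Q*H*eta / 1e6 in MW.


P = 1000 * 9.81 * 185.0 * 411.1 * 0.89 / 1e6 = 664.0155 MW


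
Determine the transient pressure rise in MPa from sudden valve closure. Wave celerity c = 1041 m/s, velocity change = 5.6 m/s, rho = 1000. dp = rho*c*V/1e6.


dp = 1000 * 1041 * 5.6 / 1e6 = 5.8296 MPa


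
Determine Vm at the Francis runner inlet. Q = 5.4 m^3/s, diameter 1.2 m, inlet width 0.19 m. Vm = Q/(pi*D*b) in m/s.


Vm = 5.4 / (pi * 1.2 * 0.19) = 7.5389 m/s


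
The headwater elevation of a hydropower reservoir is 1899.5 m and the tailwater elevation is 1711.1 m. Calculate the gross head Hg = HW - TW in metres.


Hg = 1899.5 - 1711.1 = 188.4000 m


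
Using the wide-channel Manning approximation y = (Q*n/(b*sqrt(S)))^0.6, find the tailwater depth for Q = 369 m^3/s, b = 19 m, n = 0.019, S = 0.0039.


y = (369 * 0.019 / (19 * 0.0039^0.5))^0.6 = 2.9033 m


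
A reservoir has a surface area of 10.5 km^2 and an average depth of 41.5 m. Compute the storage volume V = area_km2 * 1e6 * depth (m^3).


V = 10.5 * 1e6 * 41.5 = 4.3575e+08 m^3


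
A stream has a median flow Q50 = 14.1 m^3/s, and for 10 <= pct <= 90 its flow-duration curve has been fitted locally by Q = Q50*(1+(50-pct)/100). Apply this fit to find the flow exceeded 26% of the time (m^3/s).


Q = 14.1 * (1 + (50 - 26)/100) = 17.4840 m^3/s


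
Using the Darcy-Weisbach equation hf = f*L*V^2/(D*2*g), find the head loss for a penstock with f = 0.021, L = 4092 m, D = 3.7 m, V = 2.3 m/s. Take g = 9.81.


hf = 0.021 * 4092 * 2.3^2 / (3.7 * 2 * 9.81) = 6.2620 m


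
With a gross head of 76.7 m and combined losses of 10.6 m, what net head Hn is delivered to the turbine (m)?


Hn = 76.7 - 10.6 = 66.1000 m


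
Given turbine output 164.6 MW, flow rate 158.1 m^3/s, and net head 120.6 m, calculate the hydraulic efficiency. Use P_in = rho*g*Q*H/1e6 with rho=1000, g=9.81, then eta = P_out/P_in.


P_in = 1000 * 9.81 * 158.1 * 120.6 / 1e6 = 187.0459 MW
eta = 164.6 / 187.0459 = 0.8800


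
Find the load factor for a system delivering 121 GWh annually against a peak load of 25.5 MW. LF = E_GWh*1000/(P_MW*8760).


LF = 121 * 1000 / (25.5 * 8760) = 0.5417


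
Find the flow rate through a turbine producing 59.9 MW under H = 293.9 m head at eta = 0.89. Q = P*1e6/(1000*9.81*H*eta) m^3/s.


Q = 59.9 * 1e6 / (1000 * 9.81 * 293.9 * 0.89) = 23.3436 m^3/s


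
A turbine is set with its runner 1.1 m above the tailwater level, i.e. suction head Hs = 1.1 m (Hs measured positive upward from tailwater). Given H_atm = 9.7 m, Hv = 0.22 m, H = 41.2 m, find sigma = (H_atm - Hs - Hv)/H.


sigma = (9.7 - 1.1 - 0.22) / 41.2 = 0.2034


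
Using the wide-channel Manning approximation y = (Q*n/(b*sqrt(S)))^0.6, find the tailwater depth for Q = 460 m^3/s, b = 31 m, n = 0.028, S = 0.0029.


y = (460 * 0.028 / (31 * 0.0029^0.5))^0.6 = 3.4073 m


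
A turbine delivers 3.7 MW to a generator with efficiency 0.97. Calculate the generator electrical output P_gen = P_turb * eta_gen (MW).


P_gen = 3.7 * 0.97 = 3.5890 MW
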